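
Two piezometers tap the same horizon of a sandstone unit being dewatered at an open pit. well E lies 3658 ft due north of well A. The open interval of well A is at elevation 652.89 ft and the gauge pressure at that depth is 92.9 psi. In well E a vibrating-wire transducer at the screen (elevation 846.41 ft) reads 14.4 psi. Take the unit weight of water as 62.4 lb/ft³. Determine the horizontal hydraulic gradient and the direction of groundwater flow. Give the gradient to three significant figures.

i ≈ 0.00338; groundwater flows toward the south

Pressure head at well A: ψ = 144·P/γ = 144 × 92.9 / 62.4 = 214.38 ft.
Total head at well A: h = z + ψ = 652.89 + 214.38 = 867.27 ft.
Pressure head at well E: ψ = 144·P/γ = 144 × 14.4 / 62.4 = 33.23 ft.
Total head at well E: h = z + ψ = 846.41 + 33.23 = 879.64 ft.
Head difference: h(well A) − h(well E) = 867.27 − 879.64 = -12.37 ft.
Hydraulic gradient: i = |Δh| / L = 12.37 / 3658 = 0.00338.
Flow is from higher to lower head: from well E toward well A, i.e. toward the south.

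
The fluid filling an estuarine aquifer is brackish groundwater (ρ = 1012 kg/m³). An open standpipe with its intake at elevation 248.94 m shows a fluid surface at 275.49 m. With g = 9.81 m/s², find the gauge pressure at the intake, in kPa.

Pressure head ψ = h − z = 275.49 − 248.94 = 26.55 m.
P = ρgψ = 1012 × 9.81 × 26.55 = 263581 Pa ≈ 264 kPa.

P ≈ 264 kPa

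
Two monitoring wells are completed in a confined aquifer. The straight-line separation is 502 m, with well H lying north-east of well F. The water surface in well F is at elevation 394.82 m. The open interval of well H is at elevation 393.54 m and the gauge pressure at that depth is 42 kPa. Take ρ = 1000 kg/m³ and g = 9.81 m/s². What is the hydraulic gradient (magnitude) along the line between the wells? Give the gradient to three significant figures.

Total head at well F: h = 394.82 m (water level in the piezometer is the total head).
Pressure head at well H: ψ = P/(ρg) = 42×1000 / (1000 × 9.81) = 4.28 m.
Total head at well H: h = z + ψ = 393.54 + 4.28 = 397.82 m.
Head difference: h(well F) − h(well H) = 394.82 − 397.82 = -3.00 m.
Hydraulic gradient: i = |Δh| / L = 3.00 / 502 = 0.00598.

i ≈ 0.00598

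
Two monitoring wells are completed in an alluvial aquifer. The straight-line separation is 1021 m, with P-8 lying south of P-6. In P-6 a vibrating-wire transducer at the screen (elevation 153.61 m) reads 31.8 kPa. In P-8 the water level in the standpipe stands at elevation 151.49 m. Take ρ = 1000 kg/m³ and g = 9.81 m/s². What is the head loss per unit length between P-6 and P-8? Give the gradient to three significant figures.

Pressure head at P-6: ψ = P/(ρg) = 31.8×1000 / (1000 × 9.81) = 3.24 m.
Total head at P-6: h = z + ψ = 153.61 + 3.24 = 156.85 m.
Total head at P-8: h = 151.49 m (water level in the piezometer is the total head).
Head difference: h(P-6) − h(P-8) = 156.85 − 151.49 = 5.36 m.
Hydraulic gradient: i = |Δh| / L = 5.36 / 1021 = 0.00525.

i ≈ 0.00525 m/m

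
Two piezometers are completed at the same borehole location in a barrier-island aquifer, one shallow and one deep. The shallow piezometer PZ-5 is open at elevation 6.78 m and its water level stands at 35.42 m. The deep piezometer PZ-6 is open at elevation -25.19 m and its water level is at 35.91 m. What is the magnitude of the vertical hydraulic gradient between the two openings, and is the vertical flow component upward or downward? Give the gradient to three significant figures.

Total head at PZ-5: h = 35.42 m (water level in the standpipe).
Total head at PZ-6: h = 35.91 m.
Δh = h(PZ-5) − h(PZ-6) = 35.42 − 35.91 = -0.49 m.
Vertical separation Δz = 6.78 − (-25.19) = 31.97 m.
|i_v| = |Δh| / Δz = 0.49 / 31.97 = 0.0153.
Head is higher in the deep piezometer, so vertical flow is upward (discharge condition).

|i_v| ≈ 0.0153; vertical flow is upward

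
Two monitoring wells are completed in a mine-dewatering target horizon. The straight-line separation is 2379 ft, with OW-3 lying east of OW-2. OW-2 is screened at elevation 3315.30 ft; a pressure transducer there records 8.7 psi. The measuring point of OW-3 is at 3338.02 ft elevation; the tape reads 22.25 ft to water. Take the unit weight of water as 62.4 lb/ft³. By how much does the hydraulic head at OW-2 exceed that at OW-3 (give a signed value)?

Δh ≈ 19.61 ft

Pressure head at OW-2: ψ = 144·P/γ = 144 × 8.7 / 62.4 = 20.08 ft.
Total head at OW-2: h = z + ψ = 3315.30 + 20.08 = 3335.38 ft.
Total head at OW-3: h = 3338.02 − 22.25 = 3315.77 ft.
Head difference: h(OW-2) − h(OW-3) = 3335.38 − 3315.77 = 19.61 ft.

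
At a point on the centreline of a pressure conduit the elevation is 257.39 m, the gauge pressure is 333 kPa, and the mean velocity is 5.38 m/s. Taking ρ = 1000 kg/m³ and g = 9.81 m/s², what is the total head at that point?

h ≈ 292.81 m

Pressure head ψ = P/(ρg) = 333×1000 / (1000 × 9.81) = 33.94 m.
Velocity head = v²/(2g) = 5.38² / (2 × 9.81) = 1.475 m.
h = z + ψ + v²/(2g) = 257.39 + 33.94 + 1.475 = 292.81 m.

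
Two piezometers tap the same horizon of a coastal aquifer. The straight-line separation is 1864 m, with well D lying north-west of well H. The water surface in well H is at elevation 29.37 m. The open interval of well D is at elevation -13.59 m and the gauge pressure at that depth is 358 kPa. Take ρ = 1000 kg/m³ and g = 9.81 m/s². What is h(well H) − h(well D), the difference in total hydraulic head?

Total head at well H: h = 29.37 m (water level in the piezometer is the total head).
Pressure head at well D: ψ = P/(ρg) = 358×1000 / (1000 × 9.81) = 36.49 m.
Total head at well D: h = z + ψ = -13.59 + 36.49 = 22.90 m.
Head difference: h(well H) − h(well D) = 29.37 − 22.90 = 6.47 m.

Δh ≈ 6.47 m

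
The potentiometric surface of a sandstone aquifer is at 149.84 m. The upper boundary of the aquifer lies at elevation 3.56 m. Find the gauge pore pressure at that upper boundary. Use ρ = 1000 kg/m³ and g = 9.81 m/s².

P ≈ 1440 kPa

Pressure head at the aquifer top: ψ = h − z = 149.84 − 3.56 = 146.28 m.
P = ρgψ = 1000 × 9.81 × 146.28 = 1435007 Pa ≈ 1440 kPa.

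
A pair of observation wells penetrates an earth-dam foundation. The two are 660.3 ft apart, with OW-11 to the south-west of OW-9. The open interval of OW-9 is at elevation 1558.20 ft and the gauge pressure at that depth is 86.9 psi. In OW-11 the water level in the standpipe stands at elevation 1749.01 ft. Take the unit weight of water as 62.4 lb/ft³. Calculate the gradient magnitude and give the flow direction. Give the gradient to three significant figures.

Pressure head at OW-9: ψ = 144·P/γ = 144 × 86.9 / 62.4 = 200.54 ft.
Total head at OW-9: h = z + ψ = 1558.20 + 200.54 = 1758.74 ft.
Total head at OW-11: h = 1749.01 ft (water level in the piezometer is the total head).
Head difference: h(OW-9) − h(OW-11) = 1758.74 − 1749.01 = 9.73 ft.
Hydraulic gradient: i = |Δh| / L = 9.73 / 660.3 = 0.0147.
Flow is from higher to lower head: from OW-9 toward OW-11, i.e. toward the south-west.

i ≈ 0.0147; groundwater flows toward the south-west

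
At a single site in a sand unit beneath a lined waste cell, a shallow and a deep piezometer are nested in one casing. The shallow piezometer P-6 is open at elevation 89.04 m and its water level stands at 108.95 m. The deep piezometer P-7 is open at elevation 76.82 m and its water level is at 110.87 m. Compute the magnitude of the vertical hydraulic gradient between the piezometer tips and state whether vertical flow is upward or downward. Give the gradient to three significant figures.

Total head at P-6: h = 108.95 m (water level in the standpipe).
Total head at P-7: h = 110.87 m.
Δh = h(P-6) − h(P-7) = 108.95 − 110.87 = -1.92 m.
Vertical separation Δz = 89.04 − 76.82 = 12.22 m.
|i_v| = |Δh| / Δz = 1.92 / 12.22 = 0.157.
Head is higher in the deep piezometer, so vertical flow is upward (discharge condition).

|i_v| ≈ 0.157; vertical flow is upward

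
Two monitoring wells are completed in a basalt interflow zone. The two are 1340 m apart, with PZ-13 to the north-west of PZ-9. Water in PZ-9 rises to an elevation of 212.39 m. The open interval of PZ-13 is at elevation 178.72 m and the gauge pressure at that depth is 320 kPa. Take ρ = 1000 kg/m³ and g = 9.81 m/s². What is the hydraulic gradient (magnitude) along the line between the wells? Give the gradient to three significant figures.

Total head at PZ-9: h = 212.39 m (water level in the piezometer is the total head).
Pressure head at PZ-13: ψ = P/(ρg) = 320×1000 / (1000 × 9.81) = 32.62 m.
Total head at PZ-13: h = z + ψ = 178.72 + 32.62 = 211.34 m.
Head difference: h(PZ-9) − h(PZ-13) = 212.39 − 211.34 = 1.05 m.
Hydraulic gradient: i = |Δh| / L = 1.05 / 1340 = 0.000784.

i ≈ 0.000784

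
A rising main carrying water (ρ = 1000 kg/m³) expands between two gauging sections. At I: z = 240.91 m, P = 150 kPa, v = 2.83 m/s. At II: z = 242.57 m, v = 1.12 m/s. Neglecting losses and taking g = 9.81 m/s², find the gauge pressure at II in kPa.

Pressure head at I: ψ₁ = P₁/(ρg) = 150×1000 / (1000 × 9.81) = 15.29 m.
Velocity heads: v₁²/2g = 2.83²/19.62 = 0.408 m; v₂²/2g = 1.12²/19.62 = 0.064 m.
Total head H = z₁ + ψ₁ + v₁²/2g = 240.91 + 15.29 + 0.408 = 256.61 m.
ψ₂ = H − z₂ − v₂²/2g = 256.61 − 242.57 − 0.064 = 13.98 m.
P₂ = ρgψ₂ = 1000 × 9.81 × 13.98 ≈ 137 kPa.

P₂ ≈ 137 kPa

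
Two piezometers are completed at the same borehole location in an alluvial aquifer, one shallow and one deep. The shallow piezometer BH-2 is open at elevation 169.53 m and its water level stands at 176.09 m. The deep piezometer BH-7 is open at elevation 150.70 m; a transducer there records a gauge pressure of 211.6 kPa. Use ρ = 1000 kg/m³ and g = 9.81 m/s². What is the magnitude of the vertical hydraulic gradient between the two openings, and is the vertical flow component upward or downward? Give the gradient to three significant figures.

Total head at BH-2: h = 176.09 m (water level in the standpipe).
Pressure head at BH-7: ψ = P/(ρg) = 211.6×1000 / (1000 × 9.81) = 21.57 m.
Total head at BH-7: h = z + ψ = 150.70 + 21.57 = 172.27 m.
Δh = h(BH-2) − h(BH-7) = 176.09 − 172.27 = 3.82 m.
Vertical separation Δz = 169.53 − 150.70 = 18.83 m.
|i_v| = |Δh| / Δz = 3.82 / 18.83 = 0.203.
Head is higher in the shallow piezometer, so vertical flow is downward (recharge condition).

|i_v| ≈ 0.203; vertical flow is downward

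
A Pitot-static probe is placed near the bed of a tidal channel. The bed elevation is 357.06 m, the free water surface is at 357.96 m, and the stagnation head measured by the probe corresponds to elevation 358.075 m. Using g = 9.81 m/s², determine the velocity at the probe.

v ≈ 1.50 m/s

Near the bed, under hydrostatic conditions, the piezometric head (z + ψ) equals the free-surface elevation, 357.96 m.
Velocity head = total − piezometric = 358.075 − 357.96 = 0.115 m.
v = √(2g·h_v) = √(2 × 9.81 × 0.115) = 1.50 m/s.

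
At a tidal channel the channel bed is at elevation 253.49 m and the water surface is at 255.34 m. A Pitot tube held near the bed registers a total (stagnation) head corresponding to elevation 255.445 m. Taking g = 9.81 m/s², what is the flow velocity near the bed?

v ≈ 1.44 m/s

Near the bed, under hydrostatic conditions, the piezometric head (z + ψ) equals the free-surface elevation, 255.34 m.
Velocity head = total − piezometric = 255.445 − 255.34 = 0.105 m.
v = √(2g·h_v) = √(2 × 9.81 × 0.105) = 1.44 m/s.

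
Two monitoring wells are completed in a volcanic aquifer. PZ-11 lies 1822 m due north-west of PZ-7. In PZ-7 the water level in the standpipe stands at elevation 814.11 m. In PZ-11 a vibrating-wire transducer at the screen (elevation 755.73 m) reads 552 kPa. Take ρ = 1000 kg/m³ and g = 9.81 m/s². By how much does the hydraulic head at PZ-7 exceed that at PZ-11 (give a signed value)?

Δh ≈ 2.11 m

Total head at PZ-7: h = 814.11 m (water level in the piezometer is the total head).
Pressure head at PZ-11: ψ = P/(ρg) = 552×1000 / (1000 × 9.81) = 56.27 m.
Total head at PZ-11: h = z + ψ = 755.73 + 56.27 = 812.00 m.
Head difference: h(PZ-7) − h(PZ-11) = 814.11 − 812.00 = 2.11 m.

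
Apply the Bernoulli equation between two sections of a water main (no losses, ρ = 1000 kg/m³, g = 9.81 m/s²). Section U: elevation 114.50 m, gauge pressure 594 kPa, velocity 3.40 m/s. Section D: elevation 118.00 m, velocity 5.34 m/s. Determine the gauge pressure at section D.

P₂ ≈ 551 kPa

Pressure head at U: ψ₁ = P₁/(ρg) = 594×1000 / (1000 × 9.81) = 60.55 m.
Velocity heads: v₁²/2g = 3.40²/19.62 = 0.589 m; v₂²/2g = 5.34²/19.62 = 1.453 m.
Total head H = z₁ + ψ₁ + v₁²/2g = 114.50 + 60.55 + 0.589 = 175.64 m.
ψ₂ = H − z₂ − v₂²/2g = 175.64 − 118.00 − 1.453 = 56.19 m.
P₂ = ρgψ₂ = 1000 × 9.81 × 56.19 ≈ 551 kPa.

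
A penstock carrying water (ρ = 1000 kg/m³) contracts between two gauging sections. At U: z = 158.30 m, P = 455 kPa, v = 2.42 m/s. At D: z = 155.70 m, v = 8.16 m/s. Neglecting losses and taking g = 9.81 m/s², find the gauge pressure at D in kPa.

Pressure head at U: ψ₁ = P₁/(ρg) = 455×1000 / (1000 × 9.81) = 46.38 m.
Velocity heads: v₁²/2g = 2.42²/19.62 = 0.298 m; v₂²/2g = 8.16²/19.62 = 3.394 m.
Total head H = z₁ + ψ₁ + v₁²/2g = 158.30 + 46.38 + 0.298 = 204.98 m.
ψ₂ = H − z₂ − v₂²/2g = 204.98 − 155.70 − 3.394 = 45.89 m.
P₂ = ρgψ₂ = 1000 × 9.81 × 45.89 ≈ 450 kPa.

P₂ ≈ 450 kPa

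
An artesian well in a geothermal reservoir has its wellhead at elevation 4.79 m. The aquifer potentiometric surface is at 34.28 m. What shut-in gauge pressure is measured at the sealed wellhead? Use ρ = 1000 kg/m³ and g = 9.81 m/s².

Head above the cap: Δh = 34.28 − 4.79 = 29.49 m.
P = ρgΔh = 1000 × 9.81 × 29.49 = 289297 Pa ≈ 289 kPa.

P ≈ 289 kPa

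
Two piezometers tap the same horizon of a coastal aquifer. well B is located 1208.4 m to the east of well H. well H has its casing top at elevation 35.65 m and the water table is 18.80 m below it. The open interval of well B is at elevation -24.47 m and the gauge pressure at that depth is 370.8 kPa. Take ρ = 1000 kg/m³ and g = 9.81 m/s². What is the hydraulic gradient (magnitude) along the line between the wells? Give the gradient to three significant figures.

Total head at well H: h = 35.65 − 18.80 = 16.85 m.
Pressure head at well B: ψ = P/(ρg) = 370.8×1000 / (1000 × 9.81) = 37.80 m.
Total head at well B: h = z + ψ = -24.47 + 37.80 = 13.33 m.
Head difference: h(well H) − h(well B) = 16.85 − 13.33 = 3.52 m.
Hydraulic gradient: i = |Δh| / L = 3.52 / 1208.4 = 0.00291.

i ≈ 0.00291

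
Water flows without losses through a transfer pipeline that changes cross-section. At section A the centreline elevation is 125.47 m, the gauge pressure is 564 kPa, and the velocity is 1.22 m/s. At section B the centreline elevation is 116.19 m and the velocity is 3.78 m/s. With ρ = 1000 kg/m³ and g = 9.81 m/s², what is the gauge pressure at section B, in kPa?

P₂ ≈ 649 kPa

Pressure head at A: ψ₁ = P₁/(ρg) = 564×1000 / (1000 × 9.81) = 57.49 m.
Velocity heads: v₁²/2g = 1.22²/19.62 = 0.076 m; v₂²/2g = 3.78²/19.62 = 0.728 m.
Total head H = z₁ + ψ₁ + v₁²/2g = 125.47 + 57.49 + 0.076 = 183.04 m.
ψ₂ = H − z₂ − v₂²/2g = 183.04 − 116.19 − 0.728 = 66.12 m.
P₂ = ρgψ₂ = 1000 × 9.81 × 66.12 ≈ 649 kPa.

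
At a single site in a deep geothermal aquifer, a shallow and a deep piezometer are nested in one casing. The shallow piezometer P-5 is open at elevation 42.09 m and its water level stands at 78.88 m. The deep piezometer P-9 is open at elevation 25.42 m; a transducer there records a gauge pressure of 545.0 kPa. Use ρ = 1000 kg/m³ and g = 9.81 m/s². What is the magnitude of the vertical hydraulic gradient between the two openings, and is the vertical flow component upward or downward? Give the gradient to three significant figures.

|i_v| ≈ 0.126; vertical flow is upward

Total head at P-5: h = 78.88 m (water level in the standpipe).
Pressure head at P-9: ψ = P/(ρg) = 545.0×1000 / (1000 × 9.81) = 55.56 m.
Total head at P-9: h = z + ψ = 25.42 + 55.56 = 80.98 m.
Δh = h(P-5) − h(P-9) = 78.88 − 80.98 = -2.10 m.
Vertical separation Δz = 42.09 − 25.42 = 16.67 m.
|i_v| = |Δh| / Δz = 2.10 / 16.67 = 0.126.
Head is higher in the deep piezometer, so vertical flow is upward (discharge condition).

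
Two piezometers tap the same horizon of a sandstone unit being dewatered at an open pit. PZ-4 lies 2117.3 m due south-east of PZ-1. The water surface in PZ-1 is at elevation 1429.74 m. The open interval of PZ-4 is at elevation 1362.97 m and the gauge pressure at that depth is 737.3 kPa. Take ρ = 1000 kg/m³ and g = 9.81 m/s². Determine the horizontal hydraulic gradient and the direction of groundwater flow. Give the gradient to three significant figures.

Total head at PZ-1: h = 1429.74 m (water level in the piezometer is the total head).
Pressure head at PZ-4: ψ = P/(ρg) = 737.3×1000 / (1000 × 9.81) = 75.16 m.
Total head at PZ-4: h = z + ψ = 1362.97 + 75.16 = 1438.13 m.
Head difference: h(PZ-1) − h(PZ-4) = 1429.74 − 1438.13 = -8.39 m.
Hydraulic gradient: i = |Δh| / L = 8.39 / 2117.3 = 0.00396.
Flow is from higher to lower head: from PZ-4 toward PZ-1, i.e. toward the north-west.

i ≈ 0.00396; groundwater flows toward the north-west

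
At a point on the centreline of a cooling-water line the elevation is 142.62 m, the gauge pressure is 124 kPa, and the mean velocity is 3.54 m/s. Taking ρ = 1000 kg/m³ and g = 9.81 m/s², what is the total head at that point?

h ≈ 155.90 m

Pressure head ψ = P/(ρg) = 124×1000 / (1000 × 9.81) = 12.64 m.
Velocity head = v²/(2g) = 3.54² / (2 × 9.81) = 0.639 m.
h = z + ψ + v²/(2g) = 142.62 + 12.64 + 0.639 = 155.90 m.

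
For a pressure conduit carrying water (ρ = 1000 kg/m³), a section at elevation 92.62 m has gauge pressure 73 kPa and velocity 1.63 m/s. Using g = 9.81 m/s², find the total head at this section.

Pressure head ψ = P/(ρg) = 73×1000 / (1000 × 9.81) = 7.44 m.
Velocity head = v²/(2g) = 1.63² / (2 × 9.81) = 0.135 m.
h = z + ψ + v²/(2g) = 92.62 + 7.44 + 0.135 = 100.20 m.

h ≈ 100.20 m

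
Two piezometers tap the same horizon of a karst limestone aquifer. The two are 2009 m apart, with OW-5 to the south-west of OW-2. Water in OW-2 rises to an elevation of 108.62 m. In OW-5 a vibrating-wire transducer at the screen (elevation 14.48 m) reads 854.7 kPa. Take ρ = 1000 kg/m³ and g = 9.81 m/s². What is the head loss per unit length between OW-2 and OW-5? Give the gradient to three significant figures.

Total head at OW-2: h = 108.62 m (water level in the piezometer is the total head).
Pressure head at OW-5: ψ = P/(ρg) = 854.7×1000 / (1000 × 9.81) = 87.13 m.
Total head at OW-5: h = z + ψ = 14.48 + 87.13 = 101.61 m.
Head difference: h(OW-2) − h(OW-5) = 108.62 − 101.61 = 7.01 m.
Hydraulic gradient: i = |Δh| / L = 7.01 / 2009 = 0.00349.

i ≈ 0.00349 m/m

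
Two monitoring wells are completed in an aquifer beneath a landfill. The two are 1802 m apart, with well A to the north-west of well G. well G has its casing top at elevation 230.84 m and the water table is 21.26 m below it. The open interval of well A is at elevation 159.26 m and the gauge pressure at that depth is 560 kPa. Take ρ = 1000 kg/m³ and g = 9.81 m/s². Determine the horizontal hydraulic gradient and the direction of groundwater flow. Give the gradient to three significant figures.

Total head at well G: h = 230.84 − 21.26 = 209.58 m.
Pressure head at well A: ψ = P/(ρg) = 560×1000 / (1000 × 9.81) = 57.08 m.
Total head at well A: h = z + ψ = 159.26 + 57.08 = 216.34 m.
Head difference: h(well G) − h(well A) = 209.58 − 216.34 = -6.76 m.
Hydraulic gradient: i = |Δh| / L = 6.76 / 1802 = 0.00375.
Flow is from higher to lower head: from well A toward well G, i.e. toward the south-east.

i ≈ 0.00375; groundwater flows toward the south-east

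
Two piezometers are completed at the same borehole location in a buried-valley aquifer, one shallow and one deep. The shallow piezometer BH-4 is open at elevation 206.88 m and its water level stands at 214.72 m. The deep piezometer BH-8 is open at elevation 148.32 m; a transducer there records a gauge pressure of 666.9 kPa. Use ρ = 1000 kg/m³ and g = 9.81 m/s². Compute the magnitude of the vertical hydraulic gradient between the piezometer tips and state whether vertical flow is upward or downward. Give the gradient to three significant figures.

Total head at BH-4: h = 214.72 m (water level in the standpipe).
Pressure head at BH-8: ψ = P/(ρg) = 666.9×1000 / (1000 × 9.81) = 67.98 m.
Total head at BH-8: h = z + ψ = 148.32 + 67.98 = 216.30 m.
Δh = h(BH-4) − h(BH-8) = 214.72 − 216.30 = -1.58 m.
Vertical separation Δz = 206.88 − 148.32 = 58.56 m.
|i_v| = |Δh| / Δz = 1.58 / 58.56 = 0.0270.
Head is higher in the deep piezometer, so vertical flow is upward (discharge condition).

|i_v| ≈ 0.0270; vertical flow is upward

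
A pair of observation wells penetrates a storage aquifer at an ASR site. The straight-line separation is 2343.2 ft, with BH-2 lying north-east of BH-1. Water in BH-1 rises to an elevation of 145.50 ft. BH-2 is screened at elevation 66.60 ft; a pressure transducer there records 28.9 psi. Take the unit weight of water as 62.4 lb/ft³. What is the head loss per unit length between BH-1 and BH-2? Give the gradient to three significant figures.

Total head at BH-1: h = 145.50 ft (water level in the piezometer is the total head).
Pressure head at BH-2: ψ = 144·P/γ = 144 × 28.9 / 62.4 = 66.69 ft.
Total head at BH-2: h = z + ψ = 66.60 + 66.69 = 133.29 ft.
Head difference: h(BH-1) − h(BH-2) = 145.50 − 133.29 = 12.21 ft.
Hydraulic gradient: i = |Δh| / L = 12.21 / 2343.2 = 0.00521.

i ≈ 0.00521 ft/ft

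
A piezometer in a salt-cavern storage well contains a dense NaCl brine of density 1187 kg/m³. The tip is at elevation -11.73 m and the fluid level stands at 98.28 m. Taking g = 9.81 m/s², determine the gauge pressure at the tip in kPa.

P ≈ 1280 kPa

Pressure head ψ = h − z = 98.28 − (-11.73) = 110.01 m.
P = ρgψ = 1187 × 9.81 × 110.01 = 1281008 Pa ≈ 1280 kPa.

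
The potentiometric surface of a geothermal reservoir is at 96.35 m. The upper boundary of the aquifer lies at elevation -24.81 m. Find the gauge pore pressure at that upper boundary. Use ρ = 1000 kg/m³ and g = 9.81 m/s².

Pressure head at the aquifer top: ψ = h − z = 96.35 − (-24.81) = 121.16 m.
P = ρgψ = 1000 × 9.81 × 121.16 = 1188580 Pa ≈ 1190 kPa.

P ≈ 1190 kPa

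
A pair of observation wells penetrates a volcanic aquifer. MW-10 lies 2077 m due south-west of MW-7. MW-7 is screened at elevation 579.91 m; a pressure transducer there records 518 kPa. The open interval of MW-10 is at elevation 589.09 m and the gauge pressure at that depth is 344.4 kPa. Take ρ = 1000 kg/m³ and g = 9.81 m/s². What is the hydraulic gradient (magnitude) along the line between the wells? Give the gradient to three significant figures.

i ≈ 0.00410

Pressure head at MW-7: ψ = P/(ρg) = 518×1000 / (1000 × 9.81) = 52.80 m.
Total head at MW-7: h = z + ψ = 579.91 + 52.80 = 632.71 m.
Pressure head at MW-10: ψ = P/(ρg) = 344.4×1000 / (1000 × 9.81) = 35.11 m.
Total head at MW-10: h = z + ψ = 589.09 + 35.11 = 624.20 m.
Head difference: h(MW-7) − h(MW-10) = 632.71 − 624.20 = 8.51 m.
Hydraulic gradient: i = |Δh| / L = 8.51 / 2077 = 0.00410.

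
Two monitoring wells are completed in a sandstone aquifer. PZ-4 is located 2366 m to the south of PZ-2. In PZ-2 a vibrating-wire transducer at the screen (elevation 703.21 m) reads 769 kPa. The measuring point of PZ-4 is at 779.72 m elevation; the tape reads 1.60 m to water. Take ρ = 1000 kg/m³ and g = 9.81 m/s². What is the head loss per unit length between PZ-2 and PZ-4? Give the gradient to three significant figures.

i ≈ 0.00147 m/m

Pressure head at PZ-2: ψ = P/(ρg) = 769×1000 / (1000 × 9.81) = 78.39 m.
Total head at PZ-2: h = z + ψ = 703.21 + 78.39 = 781.60 m.
Total head at PZ-4: h = 779.72 − 1.60 = 778.12 m.
Head difference: h(PZ-2) − h(PZ-4) = 781.60 − 778.12 = 3.48 m.
Hydraulic gradient: i = |Δh| / L = 3.48 / 2366 = 0.00147.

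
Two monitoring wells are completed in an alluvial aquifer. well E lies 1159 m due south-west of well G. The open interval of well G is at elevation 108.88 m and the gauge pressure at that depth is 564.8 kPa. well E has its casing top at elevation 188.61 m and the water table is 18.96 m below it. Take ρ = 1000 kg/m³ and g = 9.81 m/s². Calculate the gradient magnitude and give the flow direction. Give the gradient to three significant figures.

i ≈ 0.00276; groundwater flows toward the north-east

Pressure head at well G: ψ = P/(ρg) = 564.8×1000 / (1000 × 9.81) = 57.57 m.
Total head at well G: h = z + ψ = 108.88 + 57.57 = 166.45 m.
Total head at well E: h = 188.61 − 18.96 = 169.65 m.
Head difference: h(well G) − h(well E) = 166.45 − 169.65 = -3.20 m.
Hydraulic gradient: i = |Δh| / L = 3.20 / 1159 = 0.00276.
Flow is from higher to lower head: from well E toward well G, i.e. toward the north-east.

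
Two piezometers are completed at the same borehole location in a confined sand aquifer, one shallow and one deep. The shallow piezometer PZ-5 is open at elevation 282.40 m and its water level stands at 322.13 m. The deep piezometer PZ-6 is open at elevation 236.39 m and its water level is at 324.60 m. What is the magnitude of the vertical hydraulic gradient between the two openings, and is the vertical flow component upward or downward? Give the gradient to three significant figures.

Total head at PZ-5: h = 322.13 m (water level in the standpipe).
Total head at PZ-6: h = 324.60 m.
Δh = h(PZ-5) − h(PZ-6) = 322.13 − 324.60 = -2.47 m.
Vertical separation Δz = 282.40 − 236.39 = 46.01 m.
|i_v| = |Δh| / Δz = 2.47 / 46.01 = 0.0537.
Head is higher in the deep piezometer, so vertical flow is upward (discharge condition).

|i_v| ≈ 0.0537; vertical flow is upward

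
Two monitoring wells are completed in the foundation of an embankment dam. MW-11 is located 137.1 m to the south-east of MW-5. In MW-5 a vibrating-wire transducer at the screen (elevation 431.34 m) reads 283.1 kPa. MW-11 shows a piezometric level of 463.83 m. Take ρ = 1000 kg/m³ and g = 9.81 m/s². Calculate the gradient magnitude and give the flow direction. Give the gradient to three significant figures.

Pressure head at MW-5: ψ = P/(ρg) = 283.1×1000 / (1000 × 9.81) = 28.86 m.
Total head at MW-5: h = z + ψ = 431.34 + 28.86 = 460.20 m.
Total head at MW-11: h = 463.83 m (water level in the piezometer is the total head).
Head difference: h(MW-5) − h(MW-11) = 460.20 − 463.83 = -3.63 m.
Hydraulic gradient: i = |Δh| / L = 3.63 / 137.1 = 0.0265.
Flow is from higher to lower head: from MW-11 toward MW-5, i.e. toward the north-west.

i ≈ 0.0265; groundwater flows toward the north-west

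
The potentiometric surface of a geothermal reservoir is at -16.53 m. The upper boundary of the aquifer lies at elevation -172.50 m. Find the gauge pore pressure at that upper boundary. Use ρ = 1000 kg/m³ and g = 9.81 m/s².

P ≈ 1530 kPa

Pressure head at the aquifer top: ψ = h − z = -16.53 − (-172.50) = 155.97 m.
P = ρgψ = 1000 × 9.81 × 155.97 = 1530066 Pa ≈ 1530 kPa.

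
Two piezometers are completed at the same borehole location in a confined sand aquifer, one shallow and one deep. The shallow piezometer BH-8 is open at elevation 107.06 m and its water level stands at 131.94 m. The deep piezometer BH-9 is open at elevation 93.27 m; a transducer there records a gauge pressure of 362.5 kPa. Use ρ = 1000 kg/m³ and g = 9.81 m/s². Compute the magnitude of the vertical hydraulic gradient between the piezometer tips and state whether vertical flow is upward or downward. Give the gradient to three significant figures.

Total head at BH-8: h = 131.94 m (water level in the standpipe).
Pressure head at BH-9: ψ = P/(ρg) = 362.5×1000 / (1000 × 9.81) = 36.95 m.
Total head at BH-9: h = z + ψ = 93.27 + 36.95 = 130.22 m.
Δh = h(BH-8) − h(BH-9) = 131.94 − 130.22 = 1.72 m.
Vertical separation Δz = 107.06 − 93.27 = 13.79 m.
|i_v| = |Δh| / Δz = 1.72 / 13.79 = 0.125.
Head is higher in the shallow piezometer, so vertical flow is downward (recharge condition).

|i_v| ≈ 0.125; vertical flow is downward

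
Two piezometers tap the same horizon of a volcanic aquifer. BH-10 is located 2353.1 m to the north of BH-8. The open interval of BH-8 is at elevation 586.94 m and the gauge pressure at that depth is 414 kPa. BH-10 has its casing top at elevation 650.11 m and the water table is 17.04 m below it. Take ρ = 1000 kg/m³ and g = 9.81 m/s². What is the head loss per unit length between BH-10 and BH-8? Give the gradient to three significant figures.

i ≈ 0.00167 m/m

Pressure head at BH-8: ψ = P/(ρg) = 414×1000 / (1000 × 9.81) = 42.20 m.
Total head at BH-8: h = z + ψ = 586.94 + 42.20 = 629.14 m.
Total head at BH-10: h = 650.11 − 17.04 = 633.07 m.
Head difference: h(BH-8) − h(BH-10) = 629.14 − 633.07 = -3.93 m.
Hydraulic gradient: i = |Δh| / L = 3.93 / 2353.1 = 0.00167.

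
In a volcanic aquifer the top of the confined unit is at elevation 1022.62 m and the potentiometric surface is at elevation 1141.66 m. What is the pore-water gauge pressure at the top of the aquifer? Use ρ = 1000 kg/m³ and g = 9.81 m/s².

P ≈ 1170 kPa

Pressure head at the aquifer top: ψ = h − z = 1141.66 − 1022.62 = 119.04 m.
P = ρgψ = 1000 × 9.81 × 119.04 = 1167782 Pa ≈ 1170 kPa.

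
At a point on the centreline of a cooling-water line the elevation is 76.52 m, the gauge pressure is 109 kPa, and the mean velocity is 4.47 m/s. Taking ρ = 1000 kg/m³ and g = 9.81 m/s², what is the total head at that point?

Pressure head ψ = P/(ρg) = 109×1000 / (1000 × 9.81) = 11.11 m.
Velocity head = v²/(2g) = 4.47² / (2 × 9.81) = 1.018 m.
h = z + ψ + v²/(2g) = 76.52 + 11.11 + 1.018 = 88.65 m.

h ≈ 88.65 m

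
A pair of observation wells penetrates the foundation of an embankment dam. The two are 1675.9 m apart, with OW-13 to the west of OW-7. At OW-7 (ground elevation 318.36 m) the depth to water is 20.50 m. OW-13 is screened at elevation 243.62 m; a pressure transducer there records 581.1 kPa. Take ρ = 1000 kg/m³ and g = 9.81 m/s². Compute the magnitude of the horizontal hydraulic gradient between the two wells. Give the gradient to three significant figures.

i ≈ 0.00298

Total head at OW-7: h = 318.36 − 20.50 = 297.86 m.
Pressure head at OW-13: ψ = P/(ρg) = 581.1×1000 / (1000 × 9.81) = 59.24 m.
Total head at OW-13: h = z + ψ = 243.62 + 59.24 = 302.86 m.
Head difference: h(OW-7) − h(OW-13) = 297.86 − 302.86 = -5.00 m.
Hydraulic gradient: i = |Δh| / L = 5.00 / 1675.9 = 0.00298.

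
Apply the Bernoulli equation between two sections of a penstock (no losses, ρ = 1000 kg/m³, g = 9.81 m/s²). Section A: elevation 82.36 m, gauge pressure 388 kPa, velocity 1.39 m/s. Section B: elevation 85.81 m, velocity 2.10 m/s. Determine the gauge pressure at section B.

P₂ ≈ 353 kPa

Pressure head at A: ψ₁ = P₁/(ρg) = 388×1000 / (1000 × 9.81) = 39.55 m.
Velocity heads: v₁²/2g = 1.39²/19.62 = 0.098 m; v₂²/2g = 2.10²/19.62 = 0.225 m.
Total head H = z₁ + ψ₁ + v₁²/2g = 82.36 + 39.55 + 0.098 = 122.01 m.
ψ₂ = H − z₂ − v₂²/2g = 122.01 − 85.81 − 0.225 = 35.98 m.
P₂ = ρgψ₂ = 1000 × 9.81 × 35.98 ≈ 353 kPa.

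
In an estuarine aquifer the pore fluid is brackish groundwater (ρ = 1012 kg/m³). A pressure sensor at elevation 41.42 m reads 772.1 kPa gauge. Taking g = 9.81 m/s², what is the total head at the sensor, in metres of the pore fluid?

ψ = P/(ρg) = 772.1×1000 / (1012 × 9.81) = 77.77 m.
h = z + ψ = 41.42 + 77.77 = 119.19 m.

h ≈ 119.19 m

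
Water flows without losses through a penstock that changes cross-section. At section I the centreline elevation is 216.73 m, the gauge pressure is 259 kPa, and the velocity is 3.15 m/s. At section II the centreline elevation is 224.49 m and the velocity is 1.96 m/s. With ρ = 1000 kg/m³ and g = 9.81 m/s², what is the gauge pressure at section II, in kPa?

P₂ ≈ 186 kPa

Pressure head at I: ψ₁ = P₁/(ρg) = 259×1000 / (1000 × 9.81) = 26.40 m.
Velocity heads: v₁²/2g = 3.15²/19.62 = 0.506 m; v₂²/2g = 1.96²/19.62 = 0.196 m.
Total head H = z₁ + ψ₁ + v₁²/2g = 216.73 + 26.40 + 0.506 = 243.64 m.
ψ₂ = H − z₂ − v₂²/2g = 243.64 − 224.49 − 0.196 = 18.95 m.
P₂ = ρgψ₂ = 1000 × 9.81 × 18.95 ≈ 186 kPa.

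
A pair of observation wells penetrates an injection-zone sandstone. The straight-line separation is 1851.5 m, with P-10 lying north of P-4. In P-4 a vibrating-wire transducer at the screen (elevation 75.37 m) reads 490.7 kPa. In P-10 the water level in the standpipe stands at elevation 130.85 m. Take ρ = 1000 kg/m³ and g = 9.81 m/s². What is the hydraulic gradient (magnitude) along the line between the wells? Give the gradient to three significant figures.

Pressure head at P-4: ψ = P/(ρg) = 490.7×1000 / (1000 × 9.81) = 50.02 m.
Total head at P-4: h = z + ψ = 75.37 + 50.02 = 125.39 m.
Total head at P-10: h = 130.85 m (water level in the piezometer is the total head).
Head difference: h(P-4) − h(P-10) = 125.39 − 130.85 = -5.46 m.
Hydraulic gradient: i = |Δh| / L = 5.46 / 1851.5 = 0.00295.

i ≈ 0.00295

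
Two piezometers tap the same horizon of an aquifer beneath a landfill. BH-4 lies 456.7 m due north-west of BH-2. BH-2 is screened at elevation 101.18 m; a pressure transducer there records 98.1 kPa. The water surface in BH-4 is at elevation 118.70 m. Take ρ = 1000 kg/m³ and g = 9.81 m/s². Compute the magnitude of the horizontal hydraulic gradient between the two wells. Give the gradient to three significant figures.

i ≈ 0.0165

Pressure head at BH-2: ψ = P/(ρg) = 98.1×1000 / (1000 × 9.81) = 10.00 m.
Total head at BH-2: h = z + ψ = 101.18 + 10.00 = 111.18 m.
Total head at BH-4: h = 118.70 m (water level in the piezometer is the total head).
Head difference: h(BH-2) − h(BH-4) = 111.18 − 118.70 = -7.52 m.
Hydraulic gradient: i = |Δh| / L = 7.52 / 456.7 = 0.0165.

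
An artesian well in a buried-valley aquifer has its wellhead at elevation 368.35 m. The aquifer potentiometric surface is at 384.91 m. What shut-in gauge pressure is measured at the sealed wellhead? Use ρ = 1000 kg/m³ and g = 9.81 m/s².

P ≈ 162 kPa

Head above the cap: Δh = 384.91 − 368.35 = 16.56 m.
P = ρgΔh = 1000 × 9.81 × 16.56 = 162454 Pa ≈ 162 kPa.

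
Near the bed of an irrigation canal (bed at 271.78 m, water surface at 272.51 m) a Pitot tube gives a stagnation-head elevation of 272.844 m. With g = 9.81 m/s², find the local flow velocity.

Near the bed, under hydrostatic conditions, the piezometric head (z + ψ) equals the free-surface elevation, 272.51 m.
Velocity head = total − piezometric = 272.844 − 272.51 = 0.334 m.
v = √(2g·h_v) = √(2 × 9.81 × 0.334) = 2.56 m/s.

v ≈ 2.56 m/s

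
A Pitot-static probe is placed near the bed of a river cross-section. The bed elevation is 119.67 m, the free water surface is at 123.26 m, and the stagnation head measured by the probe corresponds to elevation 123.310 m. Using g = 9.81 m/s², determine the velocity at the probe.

Near the bed, under hydrostatic conditions, the piezometric head (z + ψ) equals the free-surface elevation, 123.26 m.
Velocity head = total − piezometric = 123.310 − 123.26 = 0.050 m.
v = √(2g·h_v) = √(2 × 9.81 × 0.050) = 0.990 m/s.

v ≈ 0.990 m/s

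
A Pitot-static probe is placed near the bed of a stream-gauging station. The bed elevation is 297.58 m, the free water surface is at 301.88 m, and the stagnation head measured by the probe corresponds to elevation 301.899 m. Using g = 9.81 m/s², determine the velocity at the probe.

v ≈ 0.611 m/s

Near the bed, under hydrostatic conditions, the piezometric head (z + ψ) equals the free-surface elevation, 301.88 m.
Velocity head = total − piezometric = 301.899 − 301.88 = 0.019 m.
v = √(2g·h_v) = √(2 × 9.81 × 0.019) = 0.611 m/s.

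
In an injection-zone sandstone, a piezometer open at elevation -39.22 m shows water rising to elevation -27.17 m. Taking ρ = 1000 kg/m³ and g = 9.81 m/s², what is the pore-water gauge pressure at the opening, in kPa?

P ≈ 118 kPa

Pressure head ψ = h − z = -27.17 − (-39.22) = 12.05 m.
P = ρgψ = 1000 × 9.81 × 12.05 = 118210 Pa ≈ 118 kPa.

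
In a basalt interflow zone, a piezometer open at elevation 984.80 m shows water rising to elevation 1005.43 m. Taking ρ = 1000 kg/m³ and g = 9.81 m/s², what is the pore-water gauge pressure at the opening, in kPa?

Pressure head ψ = h − z = 1005.43 − 984.80 = 20.63 m.
P = ρgψ = 1000 × 9.81 × 20.63 = 202380 Pa ≈ 202 kPa.

P ≈ 202 kPa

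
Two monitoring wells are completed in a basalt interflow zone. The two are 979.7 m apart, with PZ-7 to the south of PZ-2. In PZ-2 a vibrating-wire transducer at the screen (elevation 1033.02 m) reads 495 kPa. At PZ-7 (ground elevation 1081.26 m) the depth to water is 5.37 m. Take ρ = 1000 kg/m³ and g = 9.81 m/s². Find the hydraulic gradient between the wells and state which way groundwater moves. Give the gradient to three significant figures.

i ≈ 0.00775; groundwater flows toward the south

Pressure head at PZ-2: ψ = P/(ρg) = 495×1000 / (1000 × 9.81) = 50.46 m.
Total head at PZ-2: h = z + ψ = 1033.02 + 50.46 = 1083.48 m.
Total head at PZ-7: h = 1081.26 − 5.37 = 1075.89 m.
Head difference: h(PZ-2) − h(PZ-7) = 1083.48 − 1075.89 = 7.59 m.
Hydraulic gradient: i = |Δh| / L = 7.59 / 979.7 = 0.00775.
Flow is from higher to lower head: from PZ-2 toward PZ-7, i.e. toward the south.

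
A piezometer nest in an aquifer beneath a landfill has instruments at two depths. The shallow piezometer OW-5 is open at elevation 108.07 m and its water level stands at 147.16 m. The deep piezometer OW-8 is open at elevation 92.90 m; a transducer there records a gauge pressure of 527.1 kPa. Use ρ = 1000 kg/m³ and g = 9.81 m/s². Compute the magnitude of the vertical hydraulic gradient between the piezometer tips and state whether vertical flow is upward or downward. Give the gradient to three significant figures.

|i_v| ≈ 0.0349; vertical flow is downward

Total head at OW-5: h = 147.16 m (water level in the standpipe).
Pressure head at OW-8: ψ = P/(ρg) = 527.1×1000 / (1000 × 9.81) = 53.73 m.
Total head at OW-8: h = z + ψ = 92.90 + 53.73 = 146.63 m.
Δh = h(OW-5) − h(OW-8) = 147.16 − 146.63 = 0.53 m.
Vertical separation Δz = 108.07 − 92.90 = 15.17 m.
|i_v| = |Δh| / Δz = 0.53 / 15.17 = 0.0349.
Head is higher in the shallow piezometer, so vertical flow is downward (recharge condition).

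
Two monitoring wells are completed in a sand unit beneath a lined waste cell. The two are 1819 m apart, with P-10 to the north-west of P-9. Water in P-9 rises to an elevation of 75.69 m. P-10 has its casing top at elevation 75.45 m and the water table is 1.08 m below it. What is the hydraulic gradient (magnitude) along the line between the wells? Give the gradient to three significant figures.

i ≈ 0.000726

Total head at P-9: h = 75.69 m (water level in the piezometer is the total head).
Total head at P-10: h = 75.45 − 1.08 = 74.37 m.
Head difference: h(P-9) − h(P-10) = 75.69 − 74.37 = 1.32 m.
Hydraulic gradient: i = |Δh| / L = 1.32 / 1819 = 0.000726.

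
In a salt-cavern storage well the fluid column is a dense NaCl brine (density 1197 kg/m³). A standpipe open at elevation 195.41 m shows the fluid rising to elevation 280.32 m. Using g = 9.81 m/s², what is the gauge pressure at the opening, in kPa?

P ≈ 997 kPa

Pressure head ψ = h − z = 280.32 − 195.41 = 84.91 m.
P = ρgψ = 1197 × 9.81 × 84.91 = 997062 Pa ≈ 997 kPa.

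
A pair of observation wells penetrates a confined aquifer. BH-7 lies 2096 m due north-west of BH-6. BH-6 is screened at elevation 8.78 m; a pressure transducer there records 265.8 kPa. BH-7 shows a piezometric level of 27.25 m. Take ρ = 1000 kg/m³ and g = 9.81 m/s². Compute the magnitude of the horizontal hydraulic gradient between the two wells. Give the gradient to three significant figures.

Pressure head at BH-6: ψ = P/(ρg) = 265.8×1000 / (1000 × 9.81) = 27.09 m.
Total head at BH-6: h = z + ψ = 8.78 + 27.09 = 35.87 m.
Total head at BH-7: h = 27.25 m (water level in the piezometer is the total head).
Head difference: h(BH-6) − h(BH-7) = 35.87 − 27.25 = 8.62 m.
Hydraulic gradient: i = |Δh| / L = 8.62 / 2096 = 0.00411.

i ≈ 0.00411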